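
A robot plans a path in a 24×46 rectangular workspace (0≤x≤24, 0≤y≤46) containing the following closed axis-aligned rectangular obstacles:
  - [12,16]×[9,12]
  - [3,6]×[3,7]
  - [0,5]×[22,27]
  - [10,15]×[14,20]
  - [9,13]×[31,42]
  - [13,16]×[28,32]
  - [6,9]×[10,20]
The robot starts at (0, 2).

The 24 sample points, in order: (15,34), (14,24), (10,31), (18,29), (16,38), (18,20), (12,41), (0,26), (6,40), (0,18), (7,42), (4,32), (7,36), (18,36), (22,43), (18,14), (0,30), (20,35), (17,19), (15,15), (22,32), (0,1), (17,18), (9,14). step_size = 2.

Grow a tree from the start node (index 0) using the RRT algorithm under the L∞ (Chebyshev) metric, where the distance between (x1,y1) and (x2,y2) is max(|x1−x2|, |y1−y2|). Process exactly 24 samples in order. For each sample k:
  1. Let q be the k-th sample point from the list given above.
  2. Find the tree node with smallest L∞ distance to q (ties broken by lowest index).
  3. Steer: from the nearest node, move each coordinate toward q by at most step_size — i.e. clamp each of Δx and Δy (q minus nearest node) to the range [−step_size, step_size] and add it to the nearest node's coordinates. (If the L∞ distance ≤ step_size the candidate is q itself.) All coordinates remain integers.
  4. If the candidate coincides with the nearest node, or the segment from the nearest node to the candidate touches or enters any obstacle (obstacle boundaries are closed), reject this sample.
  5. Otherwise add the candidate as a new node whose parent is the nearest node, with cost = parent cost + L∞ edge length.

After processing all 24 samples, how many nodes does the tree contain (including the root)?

Node count: 10

1. q=(15,34) nearest=0 d=32 new=(2,4) → add node 1 parent=0 cost=2
2. q=(14,24) nearest=1 d=20 new=(4,6) → blocked by [3,6]×[3,7], reject
3. q=(10,31) nearest=1 d=27 new=(4,6) → blocked by [3,6]×[3,7], reject
4. q=(18,29) nearest=1 d=25 new=(4,6) → blocked by [3,6]×[3,7], reject
5. q=(16,38) nearest=1 d=34 new=(4,6) → blocked by [3,6]×[3,7], reject
6. q=(18,20) nearest=1 d=16 new=(4,6) → blocked by [3,6]×[3,7], reject
7. q=(12,41) nearest=1 d=37 new=(4,6) → blocked by [3,6]×[3,7], reject
8. q=(0,26) nearest=1 d=22 new=(0,6) → add node 2 parent=1 cost=4
9. q=(6,40) nearest=2 d=34 new=(2,8) → add node 3 parent=2 cost=6
10. q=(0,18) nearest=3 d=10 new=(0,10) → add node 4 parent=3 cost=8
11. q=(7,42) nearest=4 d=32 new=(2,12) → add node 5 parent=4 cost=10
12. q=(4,32) nearest=5 d=20 new=(4,14) → add node 6 parent=5 cost=12
13. q=(7,36) nearest=6 d=22 new=(6,16) → blocked by [6,9]×[10,20], reject
14. q=(18,36) nearest=6 d=22 new=(6,16) → blocked by [6,9]×[10,20], reject
15. q=(22,43) nearest=6 d=29 new=(6,16) → blocked by [6,9]×[10,20], reject
16. q=(18,14) nearest=6 d=14 new=(6,14) → blocked by [6,9]×[10,20], reject
17. q=(0,30) nearest=6 d=16 new=(2,16) → add node 7 parent=6 cost=14
18. q=(20,35) nearest=7 d=19 new=(4,18) → add node 8 parent=7 cost=16
19. q=(17,19) nearest=6 d=13 new=(6,16) → blocked by [6,9]×[10,20], reject
20. q=(15,15) nearest=6 d=11 new=(6,15) → blocked by [6,9]×[10,20], reject
21. q=(22,32) nearest=6 d=18 new=(6,16) → blocked by [6,9]×[10,20], reject
22. q=(0,1) nearest=0 d=1 new=(0,1) → add node 9 parent=0 cost=1
23. q=(17,18) nearest=6 d=13 new=(6,16) → blocked by [6,9]×[10,20], reject
24. q=(9,14) nearest=6 d=5 new=(6,14) → blocked by [6,9]×[10,20], reject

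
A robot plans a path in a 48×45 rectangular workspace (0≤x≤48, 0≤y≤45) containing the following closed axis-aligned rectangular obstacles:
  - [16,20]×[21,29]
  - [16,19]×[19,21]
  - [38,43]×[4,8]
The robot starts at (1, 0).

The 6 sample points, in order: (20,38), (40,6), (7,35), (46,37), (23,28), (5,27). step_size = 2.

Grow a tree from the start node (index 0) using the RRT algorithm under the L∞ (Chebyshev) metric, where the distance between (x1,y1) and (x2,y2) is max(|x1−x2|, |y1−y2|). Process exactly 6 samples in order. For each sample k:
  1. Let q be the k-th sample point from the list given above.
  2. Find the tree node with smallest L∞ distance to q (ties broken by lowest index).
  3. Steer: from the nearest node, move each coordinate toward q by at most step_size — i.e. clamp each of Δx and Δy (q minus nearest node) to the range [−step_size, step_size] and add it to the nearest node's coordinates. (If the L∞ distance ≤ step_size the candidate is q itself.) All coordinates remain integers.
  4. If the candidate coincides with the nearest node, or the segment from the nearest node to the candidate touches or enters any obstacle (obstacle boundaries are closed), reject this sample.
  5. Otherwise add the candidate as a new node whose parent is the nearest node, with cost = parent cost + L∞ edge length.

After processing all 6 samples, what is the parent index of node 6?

1. q=(20,38) nearest=0 d=38 new=(3,2) → add node 1 parent=0 cost=2
2. q=(40,6) nearest=1 d=37 new=(5,4) → add node 2 parent=1 cost=4
3. q=(7,35) nearest=2 d=31 new=(7,6) → add node 3 parent=2 cost=6
4. q=(46,37) nearest=3 d=39 new=(9,8) → add node 4 parent=3 cost=8
5. q=(23,28) nearest=4 d=20 new=(11,10) → add node 5 parent=4 cost=10
6. q=(5,27) nearest=5 d=17 new=(9,12) → add node 6 parent=5 cost=12

Parent of node 6: 5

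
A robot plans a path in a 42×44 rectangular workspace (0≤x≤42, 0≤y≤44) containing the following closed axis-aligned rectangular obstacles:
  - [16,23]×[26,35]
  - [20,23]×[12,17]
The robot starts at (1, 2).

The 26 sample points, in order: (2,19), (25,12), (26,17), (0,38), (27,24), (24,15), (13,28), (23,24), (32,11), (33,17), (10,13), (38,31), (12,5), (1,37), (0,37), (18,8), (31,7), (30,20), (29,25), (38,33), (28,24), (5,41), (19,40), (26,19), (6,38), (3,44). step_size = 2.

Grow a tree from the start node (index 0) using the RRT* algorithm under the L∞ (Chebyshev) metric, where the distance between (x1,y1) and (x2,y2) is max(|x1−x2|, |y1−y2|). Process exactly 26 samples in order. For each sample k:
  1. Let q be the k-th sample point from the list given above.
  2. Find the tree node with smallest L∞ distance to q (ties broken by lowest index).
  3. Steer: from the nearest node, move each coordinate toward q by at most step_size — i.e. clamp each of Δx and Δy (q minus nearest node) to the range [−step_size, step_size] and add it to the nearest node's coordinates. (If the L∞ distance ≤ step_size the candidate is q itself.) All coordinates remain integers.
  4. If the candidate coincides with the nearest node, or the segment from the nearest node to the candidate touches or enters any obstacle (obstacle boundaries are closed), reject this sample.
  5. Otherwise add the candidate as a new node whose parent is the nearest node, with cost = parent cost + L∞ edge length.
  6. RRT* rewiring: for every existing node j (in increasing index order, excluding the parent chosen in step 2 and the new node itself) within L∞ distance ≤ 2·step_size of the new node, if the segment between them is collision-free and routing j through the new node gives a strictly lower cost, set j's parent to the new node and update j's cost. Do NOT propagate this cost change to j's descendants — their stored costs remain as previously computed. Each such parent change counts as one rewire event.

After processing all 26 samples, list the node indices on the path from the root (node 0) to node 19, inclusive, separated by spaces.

1. q=(2,19) nearest=0 d=17 new=(2,4) → add node 1 parent=0 cost=2
2. q=(25,12) nearest=1 d=23 new=(4,6) → add node 2 parent=1 cost=4
3. q=(26,17) nearest=2 d=22 new=(6,8) → add node 3 parent=2 cost=6
4. q=(0,38) nearest=3 d=30 new=(4,10) → add node 4 parent=3 cost=8
5. q=(27,24) nearest=3 d=21 new=(8,10) → add node 5 parent=3 cost=8
6. q=(24,15) nearest=5 d=16 new=(10,12) → add node 6 parent=5 cost=10
7. q=(13,28) nearest=6 d=16 new=(12,14) → add node 7 parent=6 cost=12
8. q=(23,24) nearest=7 d=11 new=(14,16) → add node 8 parent=7 cost=14
9. q=(32,11) nearest=8 d=18 new=(16,14) → add node 9 parent=8 cost=16
10. q=(33,17) nearest=9 d=17 new=(18,16) → add node 10 parent=9 cost=18
11. q=(10,13) nearest=6 d=1 new=(10,13) → add node 11 parent=6 cost=11
12. q=(38,31) nearest=10 d=20 new=(20,18) → add node 12 parent=10 cost=20
13. q=(12,5) nearest=5 d=5 new=(10,8) → add node 13 parent=5 cost=10
14. q=(1,37) nearest=12 d=19 new=(18,20) → add node 14 parent=12 cost=22
15. q=(0,37) nearest=14 d=18 new=(16,22) → add node 15 parent=14 cost=24
16. q=(18,8) nearest=7 d=6 new=(14,12) → add node 16 parent=7 cost=14
17. q=(31,7) nearest=12 d=11 new=(22,16) → blocked by [20,23]×[12,17], reject
18. q=(30,20) nearest=12 d=10 new=(22,20) → add node 17 parent=12 cost=22
19. q=(29,25) nearest=17 d=7 new=(24,22) → add node 18 parent=17 cost=24
20. q=(38,33) nearest=18 d=14 new=(26,24) → add node 19 parent=18 cost=26
21. q=(28,24) nearest=19 d=2 new=(28,24) → add node 20 parent=19 cost=28
22. q=(5,41) nearest=15 d=19 new=(14,24) → add node 21 parent=15 cost=26
23. q=(19,40) nearest=19 d=16 new=(24,26) → add node 22 parent=19 cost=28
24. q=(26,19) nearest=18 d=3 new=(26,20) → add node 23 parent=18 cost=26
25. q=(6,38) nearest=21 d=14 new=(12,26) → add node 24 parent=21 cost=28
26. q=(3,44) nearest=24 d=18 new=(10,28) → add node 25 parent=24 cost=30

Path: 0 1 2 3 5 6 7 8 9 10 12 17 18 19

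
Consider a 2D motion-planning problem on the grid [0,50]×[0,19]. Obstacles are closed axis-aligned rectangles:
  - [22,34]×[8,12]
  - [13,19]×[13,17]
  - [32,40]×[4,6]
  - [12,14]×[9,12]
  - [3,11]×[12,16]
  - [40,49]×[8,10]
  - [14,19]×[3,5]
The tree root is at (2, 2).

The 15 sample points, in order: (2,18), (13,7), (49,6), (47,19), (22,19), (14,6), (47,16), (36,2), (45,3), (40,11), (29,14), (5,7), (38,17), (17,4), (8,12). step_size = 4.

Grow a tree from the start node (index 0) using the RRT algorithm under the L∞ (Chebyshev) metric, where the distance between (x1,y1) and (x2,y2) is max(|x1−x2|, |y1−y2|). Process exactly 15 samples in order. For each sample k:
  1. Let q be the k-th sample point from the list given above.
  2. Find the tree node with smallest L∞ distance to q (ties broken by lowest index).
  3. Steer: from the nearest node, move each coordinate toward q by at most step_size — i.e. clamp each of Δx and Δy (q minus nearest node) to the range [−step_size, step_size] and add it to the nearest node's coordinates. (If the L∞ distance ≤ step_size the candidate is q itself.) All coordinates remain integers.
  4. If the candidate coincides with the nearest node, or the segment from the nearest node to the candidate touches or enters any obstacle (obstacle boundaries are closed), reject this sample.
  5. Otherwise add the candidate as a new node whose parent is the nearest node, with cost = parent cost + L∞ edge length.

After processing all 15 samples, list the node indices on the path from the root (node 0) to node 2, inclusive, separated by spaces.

1. q=(2,18) nearest=0 d=16 new=(2,6) → add node 1 parent=0 cost=4
2. q=(13,7) nearest=0 d=11 new=(6,6) → add node 2 parent=0 cost=4
3. q=(49,6) nearest=2 d=43 new=(10,6) → add node 3 parent=2 cost=8
4. q=(47,19) nearest=3 d=37 new=(14,10) → blocked by [12,14]×[9,12], reject
5. q=(22,19) nearest=3 d=13 new=(14,10) → blocked by [12,14]×[9,12], reject
6. q=(14,6) nearest=3 d=4 new=(14,6) → add node 4 parent=3 cost=12
7. q=(47,16) nearest=4 d=33 new=(18,10) → add node 5 parent=4 cost=16
8. q=(36,2) nearest=5 d=18 new=(22,6) → add node 6 parent=5 cost=20
9. q=(45,3) nearest=6 d=23 new=(26,3) → add node 7 parent=6 cost=24
10. q=(40,11) nearest=7 d=14 new=(30,7) → add node 8 parent=7 cost=28
11. q=(29,14) nearest=8 d=7 new=(29,11) → blocked by [22,34]×[8,12], reject
12. q=(5,7) nearest=2 d=1 new=(5,7) → add node 9 parent=2 cost=5
13. q=(38,17) nearest=8 d=10 new=(34,11) → blocked by [22,34]×[8,12], reject
14. q=(17,4) nearest=4 d=3 new=(17,4) → blocked by [14,19]×[3,5], reject
15. q=(8,12) nearest=9 d=5 new=(8,11) → add node 10 parent=9 cost=9

Path: 0 2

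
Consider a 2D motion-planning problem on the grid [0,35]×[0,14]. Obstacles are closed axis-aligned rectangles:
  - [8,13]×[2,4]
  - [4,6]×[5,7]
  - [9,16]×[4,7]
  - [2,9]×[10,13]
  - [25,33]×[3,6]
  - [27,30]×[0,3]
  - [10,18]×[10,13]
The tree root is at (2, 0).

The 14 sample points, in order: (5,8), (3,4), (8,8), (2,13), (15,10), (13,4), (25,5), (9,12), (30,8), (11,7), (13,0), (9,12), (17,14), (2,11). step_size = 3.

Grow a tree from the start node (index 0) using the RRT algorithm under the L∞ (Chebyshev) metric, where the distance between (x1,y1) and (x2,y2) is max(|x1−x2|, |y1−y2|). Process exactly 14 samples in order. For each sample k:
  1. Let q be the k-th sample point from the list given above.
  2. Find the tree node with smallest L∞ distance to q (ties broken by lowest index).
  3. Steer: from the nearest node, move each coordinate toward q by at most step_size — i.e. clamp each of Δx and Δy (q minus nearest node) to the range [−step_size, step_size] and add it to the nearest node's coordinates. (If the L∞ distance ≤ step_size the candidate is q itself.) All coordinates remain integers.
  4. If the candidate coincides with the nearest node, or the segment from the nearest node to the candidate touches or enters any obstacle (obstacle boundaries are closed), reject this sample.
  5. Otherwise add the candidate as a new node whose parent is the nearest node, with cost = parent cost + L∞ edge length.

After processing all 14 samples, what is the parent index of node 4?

Parent of node 4: 3

1. q=(5,8) nearest=0 d=8 new=(5,3) → add node 1 parent=0 cost=3
2. q=(3,4) nearest=1 d=2 new=(3,4) → add node 2 parent=1 cost=5
3. q=(8,8) nearest=1 d=5 new=(8,6) → add node 3 parent=1 cost=6
4. q=(2,13) nearest=3 d=7 new=(5,9) → add node 4 parent=3 cost=9
5. q=(15,10) nearest=3 d=7 new=(11,9) → blocked by [9,16]×[4,7], reject
6. q=(13,4) nearest=3 d=5 new=(11,4) → blocked by [8,13]×[2,4], reject
7. q=(25,5) nearest=3 d=17 new=(11,5) → blocked by [9,16]×[4,7], reject
8. q=(9,12) nearest=4 d=4 new=(8,12) → blocked by [2,9]×[10,13], reject
9. q=(30,8) nearest=3 d=22 new=(11,8) → blocked by [9,16]×[4,7], reject
10. q=(11,7) nearest=3 d=3 new=(11,7) → blocked by [9,16]×[4,7], reject
11. q=(13,0) nearest=3 d=6 new=(11,3) → blocked by [8,13]×[2,4], reject
12. q=(9,12) nearest=4 d=4 new=(8,12) → blocked by [2,9]×[10,13], reject
13. q=(17,14) nearest=3 d=9 new=(11,9) → blocked by [9,16]×[4,7], reject
14. q=(2,11) nearest=4 d=3 new=(2,11) → blocked by [2,9]×[10,13], reject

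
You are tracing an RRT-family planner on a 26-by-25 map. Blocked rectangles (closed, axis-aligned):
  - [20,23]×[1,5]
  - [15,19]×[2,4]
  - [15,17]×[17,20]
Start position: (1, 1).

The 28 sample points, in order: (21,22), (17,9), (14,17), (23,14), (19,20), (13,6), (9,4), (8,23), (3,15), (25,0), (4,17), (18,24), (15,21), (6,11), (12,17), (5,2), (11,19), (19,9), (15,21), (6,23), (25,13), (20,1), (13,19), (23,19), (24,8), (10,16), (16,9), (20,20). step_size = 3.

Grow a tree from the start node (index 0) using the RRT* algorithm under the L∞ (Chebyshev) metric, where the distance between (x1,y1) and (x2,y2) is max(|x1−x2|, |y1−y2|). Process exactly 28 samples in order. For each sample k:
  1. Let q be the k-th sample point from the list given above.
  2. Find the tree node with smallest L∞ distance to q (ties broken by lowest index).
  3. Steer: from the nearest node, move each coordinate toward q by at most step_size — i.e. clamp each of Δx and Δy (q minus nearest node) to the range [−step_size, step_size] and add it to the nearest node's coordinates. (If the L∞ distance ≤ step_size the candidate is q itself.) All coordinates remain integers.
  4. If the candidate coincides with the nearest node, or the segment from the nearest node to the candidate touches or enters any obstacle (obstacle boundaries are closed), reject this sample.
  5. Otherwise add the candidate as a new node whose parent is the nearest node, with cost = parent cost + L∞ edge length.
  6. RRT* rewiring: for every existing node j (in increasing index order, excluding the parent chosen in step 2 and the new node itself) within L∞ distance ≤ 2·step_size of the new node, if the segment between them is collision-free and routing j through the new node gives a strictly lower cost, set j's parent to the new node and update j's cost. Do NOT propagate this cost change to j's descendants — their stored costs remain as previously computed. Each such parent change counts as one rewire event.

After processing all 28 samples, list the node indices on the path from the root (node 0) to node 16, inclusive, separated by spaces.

1. q=(21,22) nearest=0 d=21 new=(4,4) → add node 1 parent=0 cost=3
2. q=(17,9) nearest=1 d=13 new=(7,7) → add node 2 parent=1 cost=6
3. q=(14,17) nearest=2 d=10 new=(10,10) → add node 3 parent=2 cost=9
4. q=(23,14) nearest=3 d=13 new=(13,13) → add node 4 parent=3 cost=12
5. q=(19,20) nearest=4 d=7 new=(16,16) → add node 5 parent=4 cost=15
6. q=(13,6) nearest=3 d=4 new=(13,7) → add node 6 parent=3 cost=12
7. q=(9,4) nearest=2 d=3 new=(9,4) → add node 7 parent=2 cost=9
8. q=(8,23) nearest=5 d=8 new=(13,19) → blocked by [15,17]×[17,20], reject
9. q=(3,15) nearest=3 d=7 new=(7,13) → add node 8 parent=3 cost=12
10. q=(25,0) nearest=6 d=12 new=(16,4) → blocked by [15,19]×[2,4], reject
11. q=(4,17) nearest=8 d=4 new=(4,16) → add node 9 parent=8 cost=15
12. q=(18,24) nearest=5 d=8 new=(18,19) → blocked by [15,17]×[17,20], reject
13. q=(15,21) nearest=5 d=5 new=(15,19) → blocked by [15,17]×[17,20], reject
14. q=(6,11) nearest=8 d=2 new=(6,11) → add node 10 parent=8 cost=14
15. q=(12,17) nearest=4 d=4 new=(12,16) → add node 11 parent=4 cost=15
16. q=(5,2) nearest=1 d=2 new=(5,2) → add node 12 parent=1 cost=5
17. q=(11,19) nearest=11 d=3 new=(11,19) → add node 13 parent=11 cost=18
18. q=(19,9) nearest=4 d=6 new=(16,10) → add node 14 parent=4 cost=15
19. q=(15,21) nearest=13 d=4 new=(14,21) → add node 15 parent=13 cost=21
20. q=(6,23) nearest=13 d=5 new=(8,22) → add node 16 parent=13 cost=21
21. q=(25,13) nearest=5 d=9 new=(19,13) → add node 17 parent=5 cost=18
22. q=(20,1) nearest=6 d=7 new=(16,4) → blocked by [15,19]×[2,4], reject
23. q=(13,19) nearest=13 d=2 new=(13,19) → add node 18 parent=13 cost=20
24. q=(23,19) nearest=17 d=6 new=(22,16) → add node 19 parent=17 cost=21
25. q=(24,8) nearest=17 d=5 new=(22,10) → add node 20 parent=17 cost=21
26. q=(10,16) nearest=11 d=2 new=(10,16) → add node 21 parent=11 cost=17
27. q=(16,9) nearest=14 d=1 new=(16,9) → add node 22 parent=14 cost=16
28. q=(20,20) nearest=5 d=4 new=(19,19) → blocked by [15,17]×[17,20], reject

Path: 0 1 2 3 4 11 13 16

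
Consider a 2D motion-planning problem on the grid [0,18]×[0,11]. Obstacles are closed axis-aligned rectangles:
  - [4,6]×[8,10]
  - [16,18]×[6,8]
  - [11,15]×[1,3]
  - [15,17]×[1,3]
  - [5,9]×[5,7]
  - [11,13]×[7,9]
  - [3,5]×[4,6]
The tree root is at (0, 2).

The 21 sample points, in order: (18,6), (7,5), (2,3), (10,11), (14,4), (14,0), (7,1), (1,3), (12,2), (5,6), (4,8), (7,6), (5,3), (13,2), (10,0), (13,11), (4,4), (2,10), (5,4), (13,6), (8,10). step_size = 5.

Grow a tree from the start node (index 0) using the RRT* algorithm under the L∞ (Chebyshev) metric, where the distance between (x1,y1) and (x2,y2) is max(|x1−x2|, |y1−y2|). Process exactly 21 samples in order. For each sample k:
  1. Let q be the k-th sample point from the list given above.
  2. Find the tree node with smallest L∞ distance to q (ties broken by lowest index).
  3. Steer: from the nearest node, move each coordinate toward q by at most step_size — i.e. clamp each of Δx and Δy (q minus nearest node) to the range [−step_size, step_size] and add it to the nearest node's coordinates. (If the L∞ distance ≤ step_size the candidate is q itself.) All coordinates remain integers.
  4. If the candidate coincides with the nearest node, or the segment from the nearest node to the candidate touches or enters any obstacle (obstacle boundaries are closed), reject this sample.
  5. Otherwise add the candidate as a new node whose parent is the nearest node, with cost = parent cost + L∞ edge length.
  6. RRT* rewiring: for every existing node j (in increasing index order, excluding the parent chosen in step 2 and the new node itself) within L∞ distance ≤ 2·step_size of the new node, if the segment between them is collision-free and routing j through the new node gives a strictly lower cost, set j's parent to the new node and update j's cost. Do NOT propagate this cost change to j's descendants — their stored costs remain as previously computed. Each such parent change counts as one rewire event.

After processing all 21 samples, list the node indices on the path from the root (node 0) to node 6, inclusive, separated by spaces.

1. q=(18,6) nearest=0 d=18 new=(5,6) → blocked by [5,9]×[5,7], reject
2. q=(7,5) nearest=0 d=7 new=(5,5) → blocked by [5,9]×[5,7], reject
3. q=(2,3) nearest=0 d=2 new=(2,3) → add node 1 parent=0 cost=2
4. q=(10,11) nearest=1 d=8 new=(7,8) → blocked by [5,9]×[5,7], reject
5. q=(14,4) nearest=1 d=12 new=(7,4) → add node 2 parent=1 cost=7
6. q=(14,0) nearest=2 d=7 new=(12,0) → add node 3 parent=2 cost=12
7. q=(7,1) nearest=2 d=3 new=(7,1) → add node 4 parent=2 cost=10
8. q=(1,3) nearest=0 d=1 new=(1,3) → add node 5 parent=0 cost=1; rewire 4→5 (7<10)
9. q=(12,2) nearest=3 d=2 new=(12,2) → blocked by [11,15]×[1,3], reject
10. q=(5,6) nearest=2 d=2 new=(5,6) → blocked by [5,9]×[5,7], reject
11. q=(4,8) nearest=2 d=4 new=(4,8) → blocked by [4,6]×[8,10], reject
12. q=(7,6) nearest=2 d=2 new=(7,6) → blocked by [5,9]×[5,7], reject
13. q=(5,3) nearest=2 d=2 new=(5,3) → add node 6 parent=2 cost=9
14. q=(13,2) nearest=3 d=2 new=(13,2) → blocked by [11,15]×[1,3], reject
15. q=(10,0) nearest=3 d=2 new=(10,0) → add node 7 parent=3 cost=14
16. q=(13,11) nearest=2 d=7 new=(12,9) → blocked by [5,9]×[5,7], reject
17. q=(4,4) nearest=6 d=1 new=(4,4) → blocked by [3,5]×[4,6], reject
18. q=(2,10) nearest=2 d=6 new=(2,9) → blocked by [5,9]×[5,7], reject
19. q=(5,4) nearest=6 d=1 new=(5,4) → blocked by [3,5]×[4,6], reject
20. q=(13,6) nearest=2 d=6 new=(12,6) → add node 8 parent=2 cost=12
21. q=(8,10) nearest=8 d=4 new=(8,10) → blocked by [11,13]×[7,9], reject

Path: 0 1 2 6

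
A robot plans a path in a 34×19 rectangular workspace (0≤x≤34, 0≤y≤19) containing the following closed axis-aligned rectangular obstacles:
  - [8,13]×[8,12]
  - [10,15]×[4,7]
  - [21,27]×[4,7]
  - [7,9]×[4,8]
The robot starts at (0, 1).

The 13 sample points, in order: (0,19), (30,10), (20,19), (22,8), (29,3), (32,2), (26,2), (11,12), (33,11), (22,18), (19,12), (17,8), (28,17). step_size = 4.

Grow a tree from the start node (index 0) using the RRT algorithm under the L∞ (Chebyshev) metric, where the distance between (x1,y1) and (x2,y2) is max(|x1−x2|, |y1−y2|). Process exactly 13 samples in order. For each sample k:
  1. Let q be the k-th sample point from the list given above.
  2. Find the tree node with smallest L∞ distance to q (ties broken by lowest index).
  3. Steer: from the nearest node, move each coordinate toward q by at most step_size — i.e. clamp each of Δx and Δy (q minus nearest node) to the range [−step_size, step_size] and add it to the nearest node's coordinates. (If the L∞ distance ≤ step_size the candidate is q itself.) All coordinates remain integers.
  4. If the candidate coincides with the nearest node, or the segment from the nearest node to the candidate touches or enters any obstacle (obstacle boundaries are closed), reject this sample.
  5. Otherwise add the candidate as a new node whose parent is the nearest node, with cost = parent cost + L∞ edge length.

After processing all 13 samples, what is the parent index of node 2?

Parent of node 2: 0

1. q=(0,19) nearest=0 d=18 new=(0,5) → add node 1 parent=0 cost=4
2. q=(30,10) nearest=0 d=30 new=(4,5) → add node 2 parent=0 cost=4
3. q=(20,19) nearest=2 d=16 new=(8,9) → blocked by [8,13]×[8,12], reject
4. q=(22,8) nearest=2 d=18 new=(8,8) → blocked by [8,13]×[8,12], reject
5. q=(29,3) nearest=2 d=25 new=(8,3) → add node 3 parent=2 cost=8
6. q=(32,2) nearest=3 d=24 new=(12,2) → add node 4 parent=3 cost=12
7. q=(26,2) nearest=4 d=14 new=(16,2) → add node 5 parent=4 cost=16
8. q=(11,12) nearest=2 d=7 new=(8,9) → blocked by [8,13]×[8,12], reject
9. q=(33,11) nearest=5 d=17 new=(20,6) → add node 6 parent=5 cost=20
10. q=(22,18) nearest=6 d=12 new=(22,10) → add node 7 parent=6 cost=24
11. q=(19,12) nearest=7 d=3 new=(19,12) → add node 8 parent=7 cost=27
12. q=(17,8) nearest=6 d=3 new=(17,8) → add node 9 parent=6 cost=23
13. q=(28,17) nearest=7 d=7 new=(26,14) → add node 10 parent=7 cost=28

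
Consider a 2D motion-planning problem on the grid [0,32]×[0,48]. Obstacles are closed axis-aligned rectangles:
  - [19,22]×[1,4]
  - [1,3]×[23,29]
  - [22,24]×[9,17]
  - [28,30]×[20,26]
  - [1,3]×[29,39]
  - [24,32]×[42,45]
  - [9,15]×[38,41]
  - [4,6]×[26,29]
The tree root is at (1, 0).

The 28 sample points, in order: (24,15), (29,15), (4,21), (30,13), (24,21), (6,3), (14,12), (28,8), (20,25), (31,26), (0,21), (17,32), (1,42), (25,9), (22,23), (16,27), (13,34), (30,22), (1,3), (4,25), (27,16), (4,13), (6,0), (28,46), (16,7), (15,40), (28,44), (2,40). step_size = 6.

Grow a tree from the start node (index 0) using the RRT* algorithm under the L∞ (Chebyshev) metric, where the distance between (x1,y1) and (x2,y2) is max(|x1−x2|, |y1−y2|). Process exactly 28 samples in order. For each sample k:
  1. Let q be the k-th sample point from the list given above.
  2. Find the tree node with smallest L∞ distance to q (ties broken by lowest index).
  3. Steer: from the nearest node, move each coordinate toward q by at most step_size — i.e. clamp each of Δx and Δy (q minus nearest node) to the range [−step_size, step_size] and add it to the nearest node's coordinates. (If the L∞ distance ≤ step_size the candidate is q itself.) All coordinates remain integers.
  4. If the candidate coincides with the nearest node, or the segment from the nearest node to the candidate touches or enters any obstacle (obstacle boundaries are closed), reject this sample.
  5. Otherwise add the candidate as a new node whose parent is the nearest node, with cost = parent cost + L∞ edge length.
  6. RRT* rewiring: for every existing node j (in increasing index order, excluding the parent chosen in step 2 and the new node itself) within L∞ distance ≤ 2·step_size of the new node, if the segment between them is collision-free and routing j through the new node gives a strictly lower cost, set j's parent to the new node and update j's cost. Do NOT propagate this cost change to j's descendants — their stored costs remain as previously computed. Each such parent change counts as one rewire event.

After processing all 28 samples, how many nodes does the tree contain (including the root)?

1. q=(24,15) nearest=0 d=23 new=(7,6) → add node 1 parent=0 cost=6
2. q=(29,15) nearest=1 d=22 new=(13,12) → add node 2 parent=1 cost=12
3. q=(4,21) nearest=2 d=9 new=(7,18) → add node 3 parent=2 cost=18
4. q=(30,13) nearest=2 d=17 new=(19,13) → add node 4 parent=2 cost=18
5. q=(24,21) nearest=4 d=8 new=(24,19) → blocked by [22,24]×[9,17], reject
6. q=(6,3) nearest=1 d=3 new=(6,3) → add node 5 parent=1 cost=9
7. q=(14,12) nearest=2 d=1 new=(14,12) → add node 6 parent=2 cost=13
8. q=(28,8) nearest=4 d=9 new=(25,8) → blocked by [22,24]×[9,17], reject
9. q=(20,25) nearest=4 d=12 new=(20,19) → add node 7 parent=4 cost=24
10. q=(31,26) nearest=7 d=11 new=(26,25) → add node 8 parent=7 cost=30
11. q=(0,21) nearest=3 d=7 new=(1,21) → add node 9 parent=3 cost=24
12. q=(17,32) nearest=8 d=9 new=(20,31) → add node 10 parent=8 cost=36
13. q=(1,42) nearest=10 d=19 new=(14,37) → add node 11 parent=10 cost=42
14. q=(25,9) nearest=4 d=6 new=(25,9) → blocked by [22,24]×[9,17], reject
15. q=(22,23) nearest=7 d=4 new=(22,23) → add node 12 parent=7 cost=28
16. q=(16,27) nearest=10 d=4 new=(16,27) → add node 13 parent=10 cost=40
17. q=(13,34) nearest=11 d=3 new=(13,34) → add node 14 parent=11 cost=45
18. q=(30,22) nearest=8 d=4 new=(30,22) → blocked by [28,30]×[20,26], reject
19. q=(1,3) nearest=0 d=3 new=(1,3) → add node 15 parent=0 cost=3; rewire 5→15 (8<9)
20. q=(4,25) nearest=9 d=4 new=(4,25) → blocked by [1,3]×[23,29], reject
21. q=(27,16) nearest=7 d=7 new=(26,16) → blocked by [22,24]×[9,17], reject
22. q=(4,13) nearest=3 d=5 new=(4,13) → add node 16 parent=3 cost=23
23. q=(6,0) nearest=5 d=3 new=(6,0) → add node 17 parent=5 cost=11
24. q=(28,46) nearest=11 d=14 new=(20,43) → blocked by [9,15]×[38,41], reject
25. q=(16,7) nearest=2 d=5 new=(16,7) → add node 18 parent=2 cost=17
26. q=(15,40) nearest=11 d=3 new=(15,40) → blocked by [9,15]×[38,41], reject
27. q=(28,44) nearest=10 d=13 new=(26,37) → add node 19 parent=10 cost=42
28. q=(2,40) nearest=14 d=11 new=(7,40) → blocked by [9,15]×[38,41], reject

Node count: 20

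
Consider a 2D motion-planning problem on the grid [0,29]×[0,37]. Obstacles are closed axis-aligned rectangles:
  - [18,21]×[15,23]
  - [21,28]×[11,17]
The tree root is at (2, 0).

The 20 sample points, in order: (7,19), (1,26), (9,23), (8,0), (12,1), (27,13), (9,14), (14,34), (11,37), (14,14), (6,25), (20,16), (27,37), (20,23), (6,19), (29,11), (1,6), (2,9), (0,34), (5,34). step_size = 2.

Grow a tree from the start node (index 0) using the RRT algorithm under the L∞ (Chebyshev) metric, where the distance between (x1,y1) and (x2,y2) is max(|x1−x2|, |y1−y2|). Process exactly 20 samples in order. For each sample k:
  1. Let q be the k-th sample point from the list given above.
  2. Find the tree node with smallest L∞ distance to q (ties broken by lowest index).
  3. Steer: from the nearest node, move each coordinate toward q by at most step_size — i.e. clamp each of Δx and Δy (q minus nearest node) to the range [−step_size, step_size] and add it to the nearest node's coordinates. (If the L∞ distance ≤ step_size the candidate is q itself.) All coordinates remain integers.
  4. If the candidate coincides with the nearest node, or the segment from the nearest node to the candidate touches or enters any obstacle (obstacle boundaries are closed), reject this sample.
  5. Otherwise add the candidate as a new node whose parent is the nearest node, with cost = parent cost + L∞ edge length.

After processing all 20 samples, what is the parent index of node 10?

Parent of node 10: 9

1. q=(7,19) nearest=0 d=19 new=(4,2) → add node 1 parent=0 cost=2
2. q=(1,26) nearest=1 d=24 new=(2,4) → add node 2 parent=1 cost=4
3. q=(9,23) nearest=2 d=19 new=(4,6) → add node 3 parent=2 cost=6
4. q=(8,0) nearest=1 d=4 new=(6,0) → add node 4 parent=1 cost=4
5. q=(12,1) nearest=4 d=6 new=(8,1) → add node 5 parent=4 cost=6
6. q=(27,13) nearest=5 d=19 new=(10,3) → add node 6 parent=5 cost=8
7. q=(9,14) nearest=3 d=8 new=(6,8) → add node 7 parent=3 cost=8
8. q=(14,34) nearest=7 d=26 new=(8,10) → add node 8 parent=7 cost=10
9. q=(11,37) nearest=8 d=27 new=(10,12) → add node 9 parent=8 cost=12
10. q=(14,14) nearest=9 d=4 new=(12,14) → add node 10 parent=9 cost=14
11. q=(6,25) nearest=10 d=11 new=(10,16) → add node 11 parent=10 cost=16
12. q=(20,16) nearest=10 d=8 new=(14,16) → add node 12 parent=10 cost=16
13. q=(27,37) nearest=11 d=21 new=(12,18) → add node 13 parent=11 cost=18
14. q=(20,23) nearest=12 d=7 new=(16,18) → add node 14 parent=12 cost=18
15. q=(6,19) nearest=11 d=4 new=(8,18) → add node 15 parent=11 cost=18
16. q=(29,11) nearest=14 d=13 new=(18,16) → blocked by [18,21]×[15,23], reject
17. q=(1,6) nearest=2 d=2 new=(1,6) → add node 16 parent=2 cost=6
18. q=(2,9) nearest=3 d=3 new=(2,8) → add node 17 parent=3 cost=8
19. q=(0,34) nearest=13 d=16 new=(10,20) → add node 18 parent=13 cost=20
20. q=(5,34) nearest=18 d=14 new=(8,22) → add node 19 parent=18 cost=22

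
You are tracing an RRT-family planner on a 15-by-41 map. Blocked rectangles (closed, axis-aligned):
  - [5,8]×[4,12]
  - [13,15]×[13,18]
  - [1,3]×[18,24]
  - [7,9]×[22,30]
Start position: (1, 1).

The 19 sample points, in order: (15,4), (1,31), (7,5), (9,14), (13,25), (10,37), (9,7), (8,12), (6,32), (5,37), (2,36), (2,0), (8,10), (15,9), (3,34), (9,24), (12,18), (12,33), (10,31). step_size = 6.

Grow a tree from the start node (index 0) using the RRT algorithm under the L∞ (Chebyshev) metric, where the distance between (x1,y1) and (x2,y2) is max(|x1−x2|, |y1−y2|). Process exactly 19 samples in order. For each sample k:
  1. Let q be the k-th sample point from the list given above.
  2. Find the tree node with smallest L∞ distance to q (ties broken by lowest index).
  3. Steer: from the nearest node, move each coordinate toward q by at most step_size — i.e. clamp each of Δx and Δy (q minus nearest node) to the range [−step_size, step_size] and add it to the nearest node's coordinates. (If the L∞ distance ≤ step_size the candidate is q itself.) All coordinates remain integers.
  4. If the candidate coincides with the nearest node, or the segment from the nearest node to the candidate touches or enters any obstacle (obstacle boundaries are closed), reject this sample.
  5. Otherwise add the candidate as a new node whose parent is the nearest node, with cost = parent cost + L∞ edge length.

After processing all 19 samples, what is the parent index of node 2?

1. q=(15,4) nearest=0 d=14 new=(7,4) → blocked by [5,8]×[4,12], reject
2. q=(1,31) nearest=0 d=30 new=(1,7) → add node 1 parent=0 cost=6
3. q=(7,5) nearest=0 d=6 new=(7,5) → blocked by [5,8]×[4,12], reject
4. q=(9,14) nearest=1 d=8 new=(7,13) → blocked by [5,8]×[4,12], reject
5. q=(13,25) nearest=1 d=18 new=(7,13) → blocked by [5,8]×[4,12], reject
6. q=(10,37) nearest=1 d=30 new=(7,13) → blocked by [5,8]×[4,12], reject
7. q=(9,7) nearest=0 d=8 new=(7,7) → blocked by [5,8]×[4,12], reject
8. q=(8,12) nearest=1 d=7 new=(7,12) → blocked by [5,8]×[4,12], reject
9. q=(6,32) nearest=1 d=25 new=(6,13) → blocked by [5,8]×[4,12], reject
10. q=(5,37) nearest=1 d=30 new=(5,13) → add node 2 parent=1 cost=12
11. q=(2,36) nearest=2 d=23 new=(2,19) → blocked by [1,3]×[18,24], reject
12. q=(2,0) nearest=0 d=1 new=(2,0) → add node 3 parent=0 cost=1
13. q=(8,10) nearest=2 d=3 new=(8,10) → blocked by [5,8]×[4,12], reject
14. q=(15,9) nearest=2 d=10 new=(11,9) → blocked by [5,8]×[4,12], reject
15. q=(3,34) nearest=2 d=21 new=(3,19) → blocked by [1,3]×[18,24], reject
16. q=(9,24) nearest=2 d=11 new=(9,19) → add node 4 parent=2 cost=18
17. q=(12,18) nearest=4 d=3 new=(12,18) → add node 5 parent=4 cost=21
18. q=(12,33) nearest=4 d=14 new=(12,25) → add node 6 parent=4 cost=24
19. q=(10,31) nearest=6 d=6 new=(10,31) → add node 7 parent=6 cost=30

Parent of node 2: 1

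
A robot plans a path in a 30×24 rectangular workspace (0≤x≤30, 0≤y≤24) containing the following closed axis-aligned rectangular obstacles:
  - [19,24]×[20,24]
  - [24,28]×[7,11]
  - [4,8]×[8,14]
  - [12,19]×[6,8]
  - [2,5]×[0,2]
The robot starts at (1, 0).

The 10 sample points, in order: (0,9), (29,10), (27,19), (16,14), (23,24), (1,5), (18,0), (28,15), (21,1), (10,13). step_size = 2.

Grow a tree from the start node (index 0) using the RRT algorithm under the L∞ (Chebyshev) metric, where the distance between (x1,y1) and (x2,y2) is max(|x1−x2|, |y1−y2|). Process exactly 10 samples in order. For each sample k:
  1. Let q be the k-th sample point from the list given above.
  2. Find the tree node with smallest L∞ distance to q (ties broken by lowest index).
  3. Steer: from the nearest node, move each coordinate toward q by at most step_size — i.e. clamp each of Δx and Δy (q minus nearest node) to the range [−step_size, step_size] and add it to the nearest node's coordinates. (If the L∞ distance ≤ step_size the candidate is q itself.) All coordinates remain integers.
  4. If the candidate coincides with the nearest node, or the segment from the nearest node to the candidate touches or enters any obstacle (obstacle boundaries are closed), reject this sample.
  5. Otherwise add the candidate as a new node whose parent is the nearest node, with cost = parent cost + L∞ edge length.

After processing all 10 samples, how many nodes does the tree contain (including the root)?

1. q=(0,9) nearest=0 d=9 new=(0,2) → add node 1 parent=0 cost=2
2. q=(29,10) nearest=0 d=28 new=(3,2) → blocked by [2,5]×[0,2], reject
3. q=(27,19) nearest=0 d=26 new=(3,2) → blocked by [2,5]×[0,2], reject
4. q=(16,14) nearest=0 d=15 new=(3,2) → blocked by [2,5]×[0,2], reject
5. q=(23,24) nearest=1 d=23 new=(2,4) → add node 2 parent=1 cost=4
6. q=(1,5) nearest=2 d=1 new=(1,5) → add node 3 parent=2 cost=5
7. q=(18,0) nearest=2 d=16 new=(4,2) → blocked by [2,5]×[0,2], reject
8. q=(28,15) nearest=2 d=26 new=(4,6) → add node 4 parent=2 cost=6
9. q=(21,1) nearest=4 d=17 new=(6,4) → add node 5 parent=4 cost=8
10. q=(10,13) nearest=4 d=7 new=(6,8) → blocked by [4,8]×[8,14], reject

Node count: 6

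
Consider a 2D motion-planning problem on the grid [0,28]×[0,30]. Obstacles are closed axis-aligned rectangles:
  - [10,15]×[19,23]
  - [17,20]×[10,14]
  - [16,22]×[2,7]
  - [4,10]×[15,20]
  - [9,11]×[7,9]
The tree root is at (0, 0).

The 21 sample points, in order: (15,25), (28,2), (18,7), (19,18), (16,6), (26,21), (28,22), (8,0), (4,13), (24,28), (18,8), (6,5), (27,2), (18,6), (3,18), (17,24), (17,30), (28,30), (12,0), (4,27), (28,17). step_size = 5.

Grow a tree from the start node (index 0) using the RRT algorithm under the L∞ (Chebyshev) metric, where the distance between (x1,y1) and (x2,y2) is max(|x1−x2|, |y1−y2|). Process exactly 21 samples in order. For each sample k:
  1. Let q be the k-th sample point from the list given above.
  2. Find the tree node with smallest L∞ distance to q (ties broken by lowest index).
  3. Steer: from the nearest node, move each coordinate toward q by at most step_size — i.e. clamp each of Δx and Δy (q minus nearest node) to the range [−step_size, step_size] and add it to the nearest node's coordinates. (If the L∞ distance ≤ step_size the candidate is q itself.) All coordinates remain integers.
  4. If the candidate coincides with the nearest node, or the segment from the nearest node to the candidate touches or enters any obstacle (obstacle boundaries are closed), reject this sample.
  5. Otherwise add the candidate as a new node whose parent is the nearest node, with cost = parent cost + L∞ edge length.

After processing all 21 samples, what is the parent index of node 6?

1. q=(15,25) nearest=0 d=25 new=(5,5) → add node 1 parent=0 cost=5
2. q=(28,2) nearest=1 d=23 new=(10,2) → add node 2 parent=1 cost=10
3. q=(18,7) nearest=2 d=8 new=(15,7) → add node 3 parent=2 cost=15
4. q=(19,18) nearest=3 d=11 new=(19,12) → blocked by [17,20]×[10,14], reject
5. q=(16,6) nearest=3 d=1 new=(16,6) → blocked by [16,22]×[2,7], reject
6. q=(26,21) nearest=3 d=14 new=(20,12) → blocked by [17,20]×[10,14], reject
7. q=(28,22) nearest=3 d=15 new=(20,12) → blocked by [17,20]×[10,14], reject
8. q=(8,0) nearest=2 d=2 new=(8,0) → add node 4 parent=2 cost=12
9. q=(4,13) nearest=1 d=8 new=(4,10) → add node 5 parent=1 cost=10
10. q=(24,28) nearest=5 d=20 new=(9,15) → blocked by [4,10]×[15,20], reject
11. q=(18,8) nearest=3 d=3 new=(18,8) → add node 6 parent=3 cost=18
12. q=(6,5) nearest=1 d=1 new=(6,5) → add node 7 parent=1 cost=6
13. q=(27,2) nearest=6 d=9 new=(23,3) → blocked by [16,22]×[2,7], reject
14. q=(18,6) nearest=6 d=2 new=(18,6) → blocked by [16,22]×[2,7], reject
15. q=(3,18) nearest=5 d=8 new=(3,15) → add node 8 parent=5 cost=15
16. q=(17,24) nearest=5 d=14 new=(9,15) → blocked by [4,10]×[15,20], reject
17. q=(17,30) nearest=8 d=15 new=(8,20) → blocked by [4,10]×[15,20], reject
18. q=(28,30) nearest=6 d=22 new=(23,13) → blocked by [17,20]×[10,14], reject
19. q=(12,0) nearest=2 d=2 new=(12,0) → add node 9 parent=2 cost=12
20. q=(4,27) nearest=8 d=12 new=(4,20) → blocked by [4,10]×[15,20], reject
21. q=(28,17) nearest=6 d=10 new=(23,13) → blocked by [17,20]×[10,14], reject

Parent of node 6: 3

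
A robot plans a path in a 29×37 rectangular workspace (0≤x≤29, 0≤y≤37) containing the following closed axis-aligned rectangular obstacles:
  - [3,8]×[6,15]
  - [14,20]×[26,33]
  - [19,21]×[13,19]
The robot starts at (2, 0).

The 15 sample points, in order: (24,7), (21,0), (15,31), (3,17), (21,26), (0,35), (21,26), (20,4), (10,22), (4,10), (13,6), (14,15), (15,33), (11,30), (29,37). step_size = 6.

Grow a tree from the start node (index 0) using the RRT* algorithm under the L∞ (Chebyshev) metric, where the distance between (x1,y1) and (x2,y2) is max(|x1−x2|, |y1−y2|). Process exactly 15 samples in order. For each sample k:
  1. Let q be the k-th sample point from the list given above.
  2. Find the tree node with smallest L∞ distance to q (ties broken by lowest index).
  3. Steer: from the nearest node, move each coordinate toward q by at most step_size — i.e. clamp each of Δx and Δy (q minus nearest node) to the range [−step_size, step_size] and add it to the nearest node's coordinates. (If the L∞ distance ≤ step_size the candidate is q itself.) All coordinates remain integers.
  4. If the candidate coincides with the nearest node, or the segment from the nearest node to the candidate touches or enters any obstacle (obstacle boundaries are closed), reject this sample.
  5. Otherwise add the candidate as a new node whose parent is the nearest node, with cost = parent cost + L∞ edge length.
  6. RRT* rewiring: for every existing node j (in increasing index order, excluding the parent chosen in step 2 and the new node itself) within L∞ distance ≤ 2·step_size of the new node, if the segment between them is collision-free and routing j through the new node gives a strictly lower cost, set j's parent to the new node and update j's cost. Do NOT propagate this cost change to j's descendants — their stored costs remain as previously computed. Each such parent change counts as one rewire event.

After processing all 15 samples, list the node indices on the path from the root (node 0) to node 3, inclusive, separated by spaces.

1. q=(24,7) nearest=0 d=22 new=(8,6) → blocked by [3,8]×[6,15], reject
2. q=(21,0) nearest=0 d=19 new=(8,0) → add node 1 parent=0 cost=6
3. q=(15,31) nearest=0 d=31 new=(8,6) → blocked by [3,8]×[6,15], reject
4. q=(3,17) nearest=0 d=17 new=(3,6) → blocked by [3,8]×[6,15], reject
5. q=(21,26) nearest=0 d=26 new=(8,6) → blocked by [3,8]×[6,15], reject
6. q=(0,35) nearest=0 d=35 new=(0,6) → add node 2 parent=0 cost=6
7. q=(21,26) nearest=2 d=21 new=(6,12) → blocked by [3,8]×[6,15], reject
8. q=(20,4) nearest=1 d=12 new=(14,4) → add node 3 parent=1 cost=12
9. q=(10,22) nearest=2 d=16 new=(6,12) → blocked by [3,8]×[6,15], reject
10. q=(4,10) nearest=2 d=4 new=(4,10) → blocked by [3,8]×[6,15], reject
11. q=(13,6) nearest=3 d=2 new=(13,6) → add node 4 parent=3 cost=14
12. q=(14,15) nearest=4 d=9 new=(14,12) → add node 5 parent=4 cost=20
13. q=(15,33) nearest=5 d=21 new=(15,18) → add node 6 parent=5 cost=26
14. q=(11,30) nearest=6 d=12 new=(11,24) → add node 7 parent=6 cost=32
15. q=(29,37) nearest=7 d=18 new=(17,30) → blocked by [14,20]×[26,33], reject

Path: 0 1 3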